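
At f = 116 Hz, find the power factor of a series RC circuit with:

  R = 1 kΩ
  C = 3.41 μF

Step 1 — Angular frequency: ω = 2π·f = 2π·116 = 728.8 rad/s.
Step 2 — Component impedances:
  R: Z = R = 1000 Ω
  C: Z = 1/(jωC) = -j/(ω·C) = 0 - j402.4 Ω
Step 3 — Series combination: Z_total = R + C = 1000 - j402.4 Ω = 1078∠-21.9° Ω.
Step 4 — Power factor: PF = cos(φ) = Re(Z)/|Z| = 1000/1077.9 = 0.9277.
Step 5 — Type: Im(Z) = -402.4 ⇒ leading (phase φ = -21.9°).

PF = 0.9277 (leading, φ = -21.9°)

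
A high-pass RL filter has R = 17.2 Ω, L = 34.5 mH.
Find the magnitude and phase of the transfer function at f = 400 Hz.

Step 1 — Angular frequency: ω = 2π·400 = 2513 rad/s.
Step 2 — Transfer function: H(jω) = jωL/(R + jωL).
Step 3 — Numerator jωL = j·86.71; denominator R + jωL = 17.2 + j86.71.
Step 4 — H = 0.9621 + j0.1909.
Step 5 — Magnitude: |H| = 0.9809 (-0.2 dB); phase: φ = 11.2°.

|H| = 0.9809 (-0.2 dB), φ = 11.2°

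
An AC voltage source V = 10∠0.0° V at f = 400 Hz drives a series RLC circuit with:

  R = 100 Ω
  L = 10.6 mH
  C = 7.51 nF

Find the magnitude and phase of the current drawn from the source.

Step 1 — Angular frequency: ω = 2π·f = 2π·400 = 2513 rad/s.
Step 2 — Component impedances:
  R: Z = R = 100 Ω
  L: Z = jωL = j·2513·0.0106 = 0 + j26.64 Ω
  C: Z = 1/(jωC) = -j/(ω·C) = 0 - j5.298e+04 Ω
Step 3 — Series combination: Z_total = R + L + C = 100 - j5.295e+04 Ω = 5.295e+04∠-89.9° Ω.
Step 4 — Source phasor: V = 10∠0.0° V = 10 V.
Step 5 — Ohm's law: I = V / Z_total = (10) / (100 - j5.295e+04) = 3.566e-07 + j0.0001888 A.
Step 6 — Convert to polar: |I| = 0.0001888 A, ∠I = 89.9°.

I = 0.0001888∠89.9° A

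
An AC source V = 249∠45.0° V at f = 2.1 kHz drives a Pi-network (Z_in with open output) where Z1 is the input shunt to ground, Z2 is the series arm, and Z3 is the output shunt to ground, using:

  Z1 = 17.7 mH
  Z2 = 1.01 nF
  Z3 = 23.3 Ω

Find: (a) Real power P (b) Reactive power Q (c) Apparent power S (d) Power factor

Step 1 — Angular frequency: ω = 2π·f = 2π·2100 = 1.319e+04 rad/s.
Step 2 — Component impedances:
  Z1: Z = jωL = j·1.319e+04·0.0177 = 0 + j233.5 Ω
  Z2: Z = 1/(jωC) = -j/(ω·C) = 0 - j7.504e+04 Ω
  Z3: Z = R = 23.3 Ω
Step 3 — With open output, the series arm Z2 and the output shunt Z3 appear in series to ground: Z2 + Z3 = 23.3 - j7.504e+04 Ω.
Step 4 — Parallel with input shunt Z1: Z_in = Z1 || (Z2 + Z3) = 0.0002271 + j234.3 Ω = 234.3∠90.0° Ω.
Step 5 — Source phasor: V = 249∠45.0° V = 176.1 + j176.1 V.
Step 6 — Current: I = V / Z = 0.7516 - j0.7515 A = 1.063∠-45.0° A.
Step 7 — Complex power: S = V·I* = 0.0002566 + j264.7 VA.
Step 8 — Real power: P = Re(S) = 0.0002566 W.
Step 9 — Reactive power: Q = Im(S) = 264.7 VAR.
Step 10 — Apparent power: |S| = 264.7 VA.
Step 11 — Power factor: PF = P/|S| = 9.694e-07 (lagging).

(a) P = 0.0002566 W  (b) Q = 264.7 VAR  (c) S = 264.7 VA  (d) PF = 9.694e-07 (lagging)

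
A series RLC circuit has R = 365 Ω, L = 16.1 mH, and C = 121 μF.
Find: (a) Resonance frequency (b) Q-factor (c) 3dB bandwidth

Step 1 — Resonance condition Im(Z)=0 gives ω₀ = 1/√(LC).
Step 2 — ω₀ = 1/√(0.0161·0.000121) = 716.5 rad/s.
Step 3 — f₀ = ω₀/(2π) = 114 Hz.
Step 4 — Series Q: Q = ω₀L/R = 716.5·0.0161/365 = 0.0316.
Step 5 — 3dB bandwidth: Δω = ω₀/Q = 2.267e+04 rad/s; BW = Δω/(2π) = 3608 Hz.

(a) f₀ = 114 Hz  (b) Q = 0.0316  (c) BW = 3608 Hz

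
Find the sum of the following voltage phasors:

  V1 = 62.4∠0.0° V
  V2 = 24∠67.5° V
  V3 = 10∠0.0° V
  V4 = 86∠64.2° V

Step 1 — Convert each phasor to rectangular form:
  V1 = 62.4·(cos(0.0°) + j·sin(0.0°)) = 62.4 V
  V2 = 24·(cos(67.5°) + j·sin(67.5°)) = 9.184 + j22.17 V
  V3 = 10·(cos(0.0°) + j·sin(0.0°)) = 10 V
  V4 = 86·(cos(64.2°) + j·sin(64.2°)) = 37.43 + j77.43 V
Step 2 — Sum components: V_total = 119 + j99.6 V.
Step 3 — Convert to polar: |V_total| = 155.2 V, ∠V_total = 39.9°.

V_total = 155.2∠39.9° V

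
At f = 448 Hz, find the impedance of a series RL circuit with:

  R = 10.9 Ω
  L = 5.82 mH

Step 1 — Angular frequency: ω = 2π·f = 2π·448 = 2815 rad/s.
Step 2 — Component impedances:
  R: Z = R = 10.9 Ω
  L: Z = jωL = j·2815·0.00582 = 0 + j16.38 Ω
Step 3 — Series combination: Z_total = R + L = 10.9 + j16.38 Ω = 19.68∠56.4° Ω.

Z = 10.9 + j16.38 Ω = 19.68∠56.4° Ω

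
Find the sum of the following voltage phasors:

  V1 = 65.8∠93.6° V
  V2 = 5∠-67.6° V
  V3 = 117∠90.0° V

Step 1 — Convert each phasor to rectangular form:
  V1 = 65.8·(cos(93.6°) + j·sin(93.6°)) = -4.132 + j65.67 V
  V2 = 5·(cos(-67.6°) + j·sin(-67.6°)) = 1.905 - j4.623 V
  V3 = 117·(cos(90.0°) + j·sin(90.0°)) = 0 + j117 V
Step 2 — Sum components: V_total = -2.226 + j178 V.
Step 3 — Convert to polar: |V_total| = 178.1 V, ∠V_total = 90.7°.

V_total = 178.1∠90.7° V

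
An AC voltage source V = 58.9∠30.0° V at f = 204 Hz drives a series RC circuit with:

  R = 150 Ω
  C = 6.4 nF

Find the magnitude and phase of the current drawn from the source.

Step 1 — Angular frequency: ω = 2π·f = 2π·204 = 1282 rad/s.
Step 2 — Component impedances:
  R: Z = R = 150 Ω
  C: Z = 1/(jωC) = -j/(ω·C) = 0 - j1.219e+05 Ω
Step 3 — Series combination: Z_total = R + C = 150 - j1.219e+05 Ω = 1.219e+05∠-89.9° Ω.
Step 4 — Source phasor: V = 58.9∠30.0° V = 51.01 + j29.45 V.
Step 5 — Ohm's law: I = V / Z_total = (51.01 + j29.45) / (150 - j1.219e+05) = -0.0002411 + j0.0004187 A.
Step 6 — Convert to polar: |I| = 0.0004832 A, ∠I = 119.9°.

I = 0.0004832∠119.9° A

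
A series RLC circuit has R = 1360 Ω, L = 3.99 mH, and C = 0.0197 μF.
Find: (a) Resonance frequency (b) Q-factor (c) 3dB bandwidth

Step 1 — Resonance condition Im(Z)=0 gives ω₀ = 1/√(LC).
Step 2 — ω₀ = 1/√(0.00399·1.97e-08) = 1.128e+05 rad/s.
Step 3 — f₀ = ω₀/(2π) = 1.795e+04 Hz.
Step 4 — Series Q: Q = ω₀L/R = 1.128e+05·0.00399/1360 = 0.3309.
Step 5 — 3dB bandwidth: Δω = ω₀/Q = 3.409e+05 rad/s; BW = Δω/(2π) = 5.425e+04 Hz.

(a) f₀ = 1.795e+04 Hz  (b) Q = 0.3309  (c) BW = 5.425e+04 Hz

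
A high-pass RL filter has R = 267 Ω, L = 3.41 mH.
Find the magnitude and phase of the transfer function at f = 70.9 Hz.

Step 1 — Angular frequency: ω = 2π·70.9 = 445.5 rad/s.
Step 2 — Transfer function: H(jω) = jωL/(R + jωL).
Step 3 — Numerator jωL = j·1.519; denominator R + jωL = 267 + j1.519.
Step 4 — H = 3.237e-05 + j0.005689.
Step 5 — Magnitude: |H| = 0.005689 (-44.9 dB); phase: φ = 89.7°.

|H| = 0.005689 (-44.9 dB), φ = 89.7°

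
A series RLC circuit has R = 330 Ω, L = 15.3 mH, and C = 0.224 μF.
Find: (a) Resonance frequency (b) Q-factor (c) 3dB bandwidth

Step 1 — Resonance: ω₀ = 1/√(LC) = 1/√(0.0153·2.24e-07) = 1.708e+04 rad/s.
Step 2 — f₀ = ω₀/(2π) = 2719 Hz.
Step 3 — Series Q: Q = ω₀L/R = 1.708e+04·0.0153/330 = 0.792.
Step 4 — Bandwidth: Δω = ω₀/Q = 2.157e+04 rad/s; BW = Δω/(2π) = 3433 Hz.

(a) f₀ = 2719 Hz  (b) Q = 0.792  (c) BW = 3433 Hz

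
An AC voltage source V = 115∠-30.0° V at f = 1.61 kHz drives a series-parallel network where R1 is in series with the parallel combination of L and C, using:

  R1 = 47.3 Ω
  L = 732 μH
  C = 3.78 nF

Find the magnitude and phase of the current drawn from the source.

Step 1 — Angular frequency: ω = 2π·f = 2π·1610 = 1.012e+04 rad/s.
Step 2 — Component impedances:
  R1: Z = R = 47.3 Ω
  L: Z = jωL = j·1.012e+04·0.000732 = 0 + j7.405 Ω
  C: Z = 1/(jωC) = -j/(ω·C) = 0 - j2.615e+04 Ω
Step 3 — Parallel branch: L || C = 1/(1/L + 1/C) = 0 + j7.407 Ω.
Step 4 — Series with R1: Z_total = R1 + (L || C) = 47.3 + j7.407 Ω = 47.88∠8.9° Ω.
Step 5 — Source phasor: V = 115∠-30.0° V = 99.59 - j57.5 V.
Step 6 — Ohm's law: I = V / Z_total = (99.59 - j57.5) / (47.3 + j7.407) = 1.869 - j1.508 A.
Step 7 — Convert to polar: |I| = 2.402 A, ∠I = -38.9°.

I = 2.402∠-38.9° A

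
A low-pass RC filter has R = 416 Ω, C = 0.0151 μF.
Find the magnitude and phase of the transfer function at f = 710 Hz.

Step 1 — Angular frequency: ω = 2π·710 = 4461 rad/s.
Step 2 — Transfer function: H(jω) = 1/(1 + jωRC).
Step 3 — Denominator: 1 + jωRC = 1 + j·4461·416·1.51e-08 = 1 + j0.02802.
Step 4 — H = 0.9992 - j0.028.
Step 5 — Magnitude: |H| = 0.9996 (-0.0 dB); phase: φ = -1.6°.

|H| = 0.9996 (-0.0 dB), φ = -1.6°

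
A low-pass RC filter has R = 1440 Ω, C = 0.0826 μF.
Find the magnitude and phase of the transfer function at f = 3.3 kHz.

Step 1 — Angular frequency: ω = 2π·3300 = 2.073e+04 rad/s.
Step 2 — Transfer function: H(jω) = 1/(1 + jωRC).
Step 3 — Denominator: 1 + jωRC = 1 + j·2.073e+04·1440·8.26e-08 = 1 + j2.466.
Step 4 — H = 0.1412 - j0.3482.
Step 5 — Magnitude: |H| = 0.3758 (-8.5 dB); phase: φ = -67.9°.

|H| = 0.3758 (-8.5 dB), φ = -67.9°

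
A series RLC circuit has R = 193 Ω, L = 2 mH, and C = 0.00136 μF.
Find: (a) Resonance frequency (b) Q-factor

Step 1 — Resonance condition Im(Z)=0 gives ω₀ = 1/√(LC).
Step 2 — ω₀ = 1/√(0.002·1.36e-09) = 6.063e+05 rad/s.
Step 3 — f₀ = ω₀/(2π) = 9.65e+04 Hz.
Step 4 — Series Q: Q = ω₀L/R = 6.063e+05·0.002/193 = 6.283.

(a) f₀ = 9.65e+04 Hz  (b) Q = 6.283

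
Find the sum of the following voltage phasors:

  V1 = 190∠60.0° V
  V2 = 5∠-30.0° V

Step 1 — Convert each phasor to rectangular form:
  V1 = 190·(cos(60.0°) + j·sin(60.0°)) = 95 + j164.5 V
  V2 = 5·(cos(-30.0°) + j·sin(-30.0°)) = 4.33 - j2.5 V
Step 2 — Sum components: V_total = 99.33 + j162 V.
Step 3 — Convert to polar: |V_total| = 190.1 V, ∠V_total = 58.5°.

V_total = 190.1∠58.5° V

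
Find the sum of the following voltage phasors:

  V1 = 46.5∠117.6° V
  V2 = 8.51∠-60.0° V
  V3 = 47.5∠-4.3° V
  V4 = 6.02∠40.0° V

Step 1 — Convert each phasor to rectangular form:
  V1 = 46.5·(cos(117.6°) + j·sin(117.6°)) = -21.54 + j41.21 V
  V2 = 8.51·(cos(-60.0°) + j·sin(-60.0°)) = 4.255 - j7.37 V
  V3 = 47.5·(cos(-4.3°) + j·sin(-4.3°)) = 47.37 - j3.561 V
  V4 = 6.02·(cos(40.0°) + j·sin(40.0°)) = 4.612 + j3.87 V
Step 2 — Sum components: V_total = 34.69 + j34.15 V.
Step 3 — Convert to polar: |V_total| = 48.68 V, ∠V_total = 44.5°.

V_total = 48.68∠44.5° V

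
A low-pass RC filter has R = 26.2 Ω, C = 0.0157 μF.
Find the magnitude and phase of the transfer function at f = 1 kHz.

Step 1 — Angular frequency: ω = 2π·1000 = 6283 rad/s.
Step 2 — Transfer function: H(jω) = 1/(1 + jωRC).
Step 3 — Denominator: 1 + jωRC = 1 + j·6283·26.2·1.57e-08 = 1 + j0.002585.
Step 4 — H = 1 - j0.002585.
Step 5 — Magnitude: |H| = 1 (-0.0 dB); phase: φ = -0.1°.

|H| = 1 (-0.0 dB), φ = -0.1°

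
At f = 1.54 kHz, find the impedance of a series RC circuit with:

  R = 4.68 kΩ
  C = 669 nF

Step 1 — Angular frequency: ω = 2π·f = 2π·1540 = 9676 rad/s.
Step 2 — Component impedances:
  R: Z = R = 4680 Ω
  C: Z = 1/(jωC) = -j/(ω·C) = 0 - j154.5 Ω
Step 3 — Series combination: Z_total = R + C = 4680 - j154.5 Ω = 4683∠-1.9° Ω.

Z = 4680 - j154.5 Ω = 4683∠-1.9° Ω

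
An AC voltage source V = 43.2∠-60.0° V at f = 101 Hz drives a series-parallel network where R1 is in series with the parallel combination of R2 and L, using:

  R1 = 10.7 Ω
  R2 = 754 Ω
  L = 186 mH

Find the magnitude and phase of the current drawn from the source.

Step 1 — Angular frequency: ω = 2π·f = 2π·101 = 634.6 rad/s.
Step 2 — Component impedances:
  R1: Z = R = 10.7 Ω
  R2: Z = R = 754 Ω
  L: Z = jωL = j·634.6·0.186 = 0 + j118 Ω
Step 3 — Parallel branch: R2 || L = 1/(1/R2 + 1/L) = 18.04 + j115.2 Ω.
Step 4 — Series with R1: Z_total = R1 + (R2 || L) = 28.74 + j115.2 Ω = 118.7∠76.0° Ω.
Step 5 — Source phasor: V = 43.2∠-60.0° V = 21.6 - j37.41 V.
Step 6 — Ohm's law: I = V / Z_total = (21.6 - j37.41) / (28.74 + j115.2) = -0.2617 - j0.2527 A.
Step 7 — Convert to polar: |I| = 0.3638 A, ∠I = -136.0°.

I = 0.3638∠-136.0° A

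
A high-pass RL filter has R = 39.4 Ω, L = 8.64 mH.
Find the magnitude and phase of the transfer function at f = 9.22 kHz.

Step 1 — Angular frequency: ω = 2π·9220 = 5.793e+04 rad/s.
Step 2 — Transfer function: H(jω) = jωL/(R + jωL).
Step 3 — Numerator jωL = j·500.5; denominator R + jωL = 39.4 + j500.5.
Step 4 — H = 0.9938 + j0.07823.
Step 5 — Magnitude: |H| = 0.9969 (-0.0 dB); phase: φ = 4.5°.

|H| = 0.9969 (-0.0 dB), φ = 4.5°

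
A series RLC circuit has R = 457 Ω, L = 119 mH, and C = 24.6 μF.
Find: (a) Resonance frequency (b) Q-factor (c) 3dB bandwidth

Step 1 — Resonance condition Im(Z)=0 gives ω₀ = 1/√(LC).
Step 2 — ω₀ = 1/√(0.119·2.46e-05) = 584.5 rad/s.
Step 3 — f₀ = ω₀/(2π) = 93.02 Hz.
Step 4 — Series Q: Q = ω₀L/R = 584.5·0.119/457 = 0.1522.
Step 5 — 3dB bandwidth: Δω = ω₀/Q = 3840 rad/s; BW = Δω/(2π) = 611.2 Hz.

(a) f₀ = 93.02 Hz  (b) Q = 0.1522  (c) BW = 611.2 Hz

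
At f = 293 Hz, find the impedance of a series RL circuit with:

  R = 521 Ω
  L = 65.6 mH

Step 1 — Angular frequency: ω = 2π·f = 2π·293 = 1841 rad/s.
Step 2 — Component impedances:
  R: Z = R = 521 Ω
  L: Z = jωL = j·1841·0.0656 = 0 + j120.8 Ω
Step 3 — Series combination: Z_total = R + L = 521 + j120.8 Ω = 534.8∠13.1° Ω.

Z = 521 + j120.8 Ω = 534.8∠13.1° Ω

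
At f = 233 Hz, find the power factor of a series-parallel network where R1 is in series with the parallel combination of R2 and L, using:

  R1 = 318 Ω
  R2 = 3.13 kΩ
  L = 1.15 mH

Step 1 — Angular frequency: ω = 2π·f = 2π·233 = 1464 rad/s.
Step 2 — Component impedances:
  R1: Z = R = 318 Ω
  R2: Z = R = 3130 Ω
  L: Z = jωL = j·1464·0.00115 = 0 + j1.684 Ω
Step 3 — Parallel branch: R2 || L = 1/(1/R2 + 1/L) = 0.0009056 + j1.684 Ω.
Step 4 — Series with R1: Z_total = R1 + (R2 || L) = 318 + j1.684 Ω = 318∠0.3° Ω.
Step 5 — Power factor: PF = cos(φ) = Re(Z)/|Z| = 318/318 = 1.
Step 6 — Type: Im(Z) = 1.684 ⇒ lagging (phase φ = 0.3°).

PF = 1 (lagging, φ = 0.3°)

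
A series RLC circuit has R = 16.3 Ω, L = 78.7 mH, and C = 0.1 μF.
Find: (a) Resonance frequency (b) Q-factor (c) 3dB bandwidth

Step 1 — Resonance: ω₀ = 1/√(LC) = 1/√(0.0787·1e-07) = 1.127e+04 rad/s.
Step 2 — f₀ = ω₀/(2π) = 1794 Hz.
Step 3 — Series Q: Q = ω₀L/R = 1.127e+04·0.0787/16.3 = 54.43.
Step 4 — Bandwidth: Δω = ω₀/Q = 207.1 rad/s; BW = Δω/(2π) = 32.96 Hz.

(a) f₀ = 1794 Hz  (b) Q = 54.43  (c) BW = 32.96 Hz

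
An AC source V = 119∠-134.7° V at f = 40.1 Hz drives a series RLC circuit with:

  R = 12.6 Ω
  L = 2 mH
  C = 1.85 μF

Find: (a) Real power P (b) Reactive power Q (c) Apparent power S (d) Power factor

Step 1 — Angular frequency: ω = 2π·f = 2π·40.1 = 252 rad/s.
Step 2 — Component impedances:
  R: Z = R = 12.6 Ω
  L: Z = jωL = j·252·0.002 = 0 + j0.5039 Ω
  C: Z = 1/(jωC) = -j/(ω·C) = 0 - j2145 Ω
Step 3 — Series combination: Z_total = R + L + C = 12.6 - j2145 Ω = 2145∠-89.7° Ω.
Step 4 — Source phasor: V = 119∠-134.7° V = -83.7 - j84.59 V.
Step 5 — Current: I = V / Z = 0.03921 - j0.03926 A = 0.05548∠-45.0° A.
Step 6 — Complex power: S = V·I* = 0.03878 - j6.602 VA.
Step 7 — Real power: P = Re(S) = 0.03878 W.
Step 8 — Reactive power: Q = Im(S) = -6.602 VAR.
Step 9 — Apparent power: |S| = 6.602 VA.
Step 10 — Power factor: PF = P/|S| = 0.005874 (leading).

(a) P = 0.03878 W  (b) Q = -6.602 VAR  (c) S = 6.602 VA  (d) PF = 0.005874 (leading)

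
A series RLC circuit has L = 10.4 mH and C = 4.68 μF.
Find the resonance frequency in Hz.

Step 1 — Resonance condition Im(Z)=0 gives ω₀ = 1/√(LC).
Step 2 — ω₀ = 1/√(0.0104·4.68e-06) = 4533 rad/s.
Step 3 — f₀ = ω₀/(2π) = 721.4 Hz.

f₀ = 721.4 Hz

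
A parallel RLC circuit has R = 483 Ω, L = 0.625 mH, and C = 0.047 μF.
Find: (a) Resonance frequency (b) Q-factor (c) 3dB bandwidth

Step 1 — Resonance: ω₀ = 1/√(LC) = 1/√(0.000625·4.7e-08) = 1.845e+05 rad/s.
Step 2 — f₀ = ω₀/(2π) = 2.937e+04 Hz.
Step 3 — Parallel Q: Q = R/(ω₀L) = 483/(1.845e+05·0.000625) = 4.188.
Step 4 — Bandwidth: Δω = ω₀/Q = 4.405e+04 rad/s; BW = Δω/(2π) = 7011 Hz.

(a) f₀ = 2.937e+04 Hz  (b) Q = 4.188  (c) BW = 7011 Hz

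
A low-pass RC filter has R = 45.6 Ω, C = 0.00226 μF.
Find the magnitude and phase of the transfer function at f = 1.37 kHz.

Step 1 — Angular frequency: ω = 2π·1370 = 8608 rad/s.
Step 2 — Transfer function: H(jω) = 1/(1 + jωRC).
Step 3 — Denominator: 1 + jωRC = 1 + j·8608·45.6·2.26e-09 = 1 + j0.0008871.
Step 4 — H = 1 - j0.0008871.
Step 5 — Magnitude: |H| = 1 (-0.0 dB); phase: φ = -0.1°.

|H| = 1 (-0.0 dB), φ = -0.1°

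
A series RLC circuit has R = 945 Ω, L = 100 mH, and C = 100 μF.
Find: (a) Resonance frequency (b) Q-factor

Step 1 — Resonance condition Im(Z)=0 gives ω₀ = 1/√(LC).
Step 2 — ω₀ = 1/√(0.1·0.0001) = 316.2 rad/s.
Step 3 — f₀ = ω₀/(2π) = 50.33 Hz.
Step 4 — Series Q: Q = ω₀L/R = 316.2·0.1/945 = 0.03346.

(a) f₀ = 50.33 Hz  (b) Q = 0.03346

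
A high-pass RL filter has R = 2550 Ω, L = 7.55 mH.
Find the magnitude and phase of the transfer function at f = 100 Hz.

Step 1 — Angular frequency: ω = 2π·100 = 628.3 rad/s.
Step 2 — Transfer function: H(jω) = jωL/(R + jωL).
Step 3 — Numerator jωL = j·4.744; denominator R + jωL = 2550 + j4.744.
Step 4 — H = 3.461e-06 + j0.00186.
Step 5 — Magnitude: |H| = 0.00186 (-54.6 dB); phase: φ = 89.9°.

|H| = 0.00186 (-54.6 dB), φ = 89.9°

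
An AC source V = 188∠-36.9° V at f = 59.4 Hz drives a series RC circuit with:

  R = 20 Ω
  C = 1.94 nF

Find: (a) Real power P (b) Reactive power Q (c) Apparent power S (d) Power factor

Step 1 — Angular frequency: ω = 2π·f = 2π·59.4 = 373.2 rad/s.
Step 2 — Component impedances:
  R: Z = R = 20 Ω
  C: Z = 1/(jωC) = -j/(ω·C) = 0 - j1.381e+06 Ω
Step 3 — Series combination: Z_total = R + C = 20 - j1.381e+06 Ω = 1.381e+06∠-90.0° Ω.
Step 4 — Source phasor: V = 188∠-36.9° V = 150.3 - j112.9 V.
Step 5 — Current: I = V / Z = 8.173e-05 + j0.0001089 A = 0.0001361∠53.1° A.
Step 6 — Complex power: S = V·I* = 3.706e-07 - j0.02559 VA.
Step 7 — Real power: P = Re(S) = 3.706e-07 W.
Step 8 — Reactive power: Q = Im(S) = -0.02559 VAR.
Step 9 — Apparent power: |S| = 0.02559 VA.
Step 10 — Power factor: PF = P/|S| = 1.448e-05 (leading).

(a) P = 3.706e-07 W  (b) Q = -0.02559 VAR  (c) S = 0.02559 VA  (d) PF = 1.448e-05 (leading)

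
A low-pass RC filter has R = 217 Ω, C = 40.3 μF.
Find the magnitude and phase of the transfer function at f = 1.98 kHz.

Step 1 — Angular frequency: ω = 2π·1980 = 1.244e+04 rad/s.
Step 2 — Transfer function: H(jω) = 1/(1 + jωRC).
Step 3 — Denominator: 1 + jωRC = 1 + j·1.244e+04·217·4.03e-05 = 1 + j108.8.
Step 4 — H = 8.448e-05 - j0.009191.
Step 5 — Magnitude: |H| = 0.009191 (-40.7 dB); phase: φ = -89.5°.

|H| = 0.009191 (-40.7 dB), φ = -89.5°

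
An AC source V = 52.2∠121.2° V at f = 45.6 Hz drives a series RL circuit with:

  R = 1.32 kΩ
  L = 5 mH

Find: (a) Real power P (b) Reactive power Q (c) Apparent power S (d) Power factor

Step 1 — Angular frequency: ω = 2π·f = 2π·45.6 = 286.5 rad/s.
Step 2 — Component impedances:
  R: Z = R = 1320 Ω
  L: Z = jωL = j·286.5·0.005 = 0 + j1.433 Ω
Step 3 — Series combination: Z_total = R + L = 1320 + j1.433 Ω = 1320∠0.1° Ω.
Step 4 — Source phasor: V = 52.2∠121.2° V = -27.04 + j44.65 V.
Step 5 — Current: I = V / Z = -0.02045 + j0.03385 A = 0.03955∠121.1° A.
Step 6 — Complex power: S = V·I* = 2.064 + j0.00224 VA.
Step 7 — Real power: P = Re(S) = 2.064 W.
Step 8 — Reactive power: Q = Im(S) = 0.00224 VAR.
Step 9 — Apparent power: |S| = 2.064 VA.
Step 10 — Power factor: PF = P/|S| = 1 (lagging).

(a) P = 2.064 W  (b) Q = 0.00224 VAR  (c) S = 2.064 VA  (d) PF = 1 (lagging)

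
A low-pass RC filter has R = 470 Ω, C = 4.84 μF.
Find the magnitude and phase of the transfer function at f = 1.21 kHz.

Step 1 — Angular frequency: ω = 2π·1210 = 7603 rad/s.
Step 2 — Transfer function: H(jω) = 1/(1 + jωRC).
Step 3 — Denominator: 1 + jωRC = 1 + j·7603·470·4.84e-06 = 1 + j17.29.
Step 4 — H = 0.003332 - j0.05763.
Step 5 — Magnitude: |H| = 0.05773 (-24.8 dB); phase: φ = -86.7°.

|H| = 0.05773 (-24.8 dB), φ = -86.7°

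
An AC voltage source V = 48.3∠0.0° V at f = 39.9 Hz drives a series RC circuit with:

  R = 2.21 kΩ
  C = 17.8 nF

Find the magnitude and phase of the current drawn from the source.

Step 1 — Angular frequency: ω = 2π·f = 2π·39.9 = 250.7 rad/s.
Step 2 — Component impedances:
  R: Z = R = 2210 Ω
  C: Z = 1/(jωC) = -j/(ω·C) = 0 - j2.241e+05 Ω
Step 3 — Series combination: Z_total = R + C = 2210 - j2.241e+05 Ω = 2.241e+05∠-89.4° Ω.
Step 4 — Source phasor: V = 48.3∠0.0° V = 48.3 V.
Step 5 — Ohm's law: I = V / Z_total = (48.3) / (2210 - j2.241e+05) = 2.125e-06 + j0.0002155 A.
Step 6 — Convert to polar: |I| = 0.0002155 A, ∠I = 89.4°.

I = 0.0002155∠89.4° A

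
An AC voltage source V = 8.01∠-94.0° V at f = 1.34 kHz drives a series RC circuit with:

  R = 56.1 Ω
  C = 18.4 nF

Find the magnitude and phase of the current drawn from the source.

Step 1 — Angular frequency: ω = 2π·f = 2π·1340 = 8419 rad/s.
Step 2 — Component impedances:
  R: Z = R = 56.1 Ω
  C: Z = 1/(jωC) = -j/(ω·C) = 0 - j6455 Ω
Step 3 — Series combination: Z_total = R + C = 56.1 - j6455 Ω = 6455∠-89.5° Ω.
Step 4 — Source phasor: V = 8.01∠-94.0° V = -0.5587 - j7.99 V.
Step 5 — Ohm's law: I = V / Z_total = (-0.5587 - j7.99) / (56.1 - j6455) = 0.001237 - j9.731e-05 A.
Step 6 — Convert to polar: |I| = 0.001241 A, ∠I = -4.5°.

I = 0.001241∠-4.5° A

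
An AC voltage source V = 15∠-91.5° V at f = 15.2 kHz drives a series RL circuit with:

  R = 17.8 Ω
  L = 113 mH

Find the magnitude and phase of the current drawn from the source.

Step 1 — Angular frequency: ω = 2π·f = 2π·1.52e+04 = 9.55e+04 rad/s.
Step 2 — Component impedances:
  R: Z = R = 17.8 Ω
  L: Z = jωL = j·9.55e+04·0.113 = 0 + j1.079e+04 Ω
Step 3 — Series combination: Z_total = R + L = 17.8 + j1.079e+04 Ω = 1.079e+04∠89.9° Ω.
Step 4 — Source phasor: V = 15∠-91.5° V = -0.3927 - j14.99 V.
Step 5 — Ohm's law: I = V / Z_total = (-0.3927 - j14.99) / (17.8 + j1.079e+04) = -0.001389 + j3.409e-05 A.
Step 6 — Convert to polar: |I| = 0.00139 A, ∠I = 178.6°.

I = 0.00139∠178.6° A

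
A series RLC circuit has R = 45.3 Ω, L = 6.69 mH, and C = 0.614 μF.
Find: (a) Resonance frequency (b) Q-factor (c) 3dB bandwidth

Step 1 — Resonance: ω₀ = 1/√(LC) = 1/√(0.00669·6.14e-07) = 1.56e+04 rad/s.
Step 2 — f₀ = ω₀/(2π) = 2483 Hz.
Step 3 — Series Q: Q = ω₀L/R = 1.56e+04·0.00669/45.3 = 2.304.
Step 4 — Bandwidth: Δω = ω₀/Q = 6771 rad/s; BW = Δω/(2π) = 1078 Hz.

(a) f₀ = 2483 Hz  (b) Q = 2.304  (c) BW = 1078 Hz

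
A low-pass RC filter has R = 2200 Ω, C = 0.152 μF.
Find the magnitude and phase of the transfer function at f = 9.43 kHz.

Step 1 — Angular frequency: ω = 2π·9430 = 5.925e+04 rad/s.
Step 2 — Transfer function: H(jω) = 1/(1 + jωRC).
Step 3 — Denominator: 1 + jωRC = 1 + j·5.925e+04·2200·1.52e-07 = 1 + j19.81.
Step 4 — H = 0.002541 - j0.05034.
Step 5 — Magnitude: |H| = 0.05041 (-26.0 dB); phase: φ = -87.1°.

|H| = 0.05041 (-26.0 dB), φ = -87.1°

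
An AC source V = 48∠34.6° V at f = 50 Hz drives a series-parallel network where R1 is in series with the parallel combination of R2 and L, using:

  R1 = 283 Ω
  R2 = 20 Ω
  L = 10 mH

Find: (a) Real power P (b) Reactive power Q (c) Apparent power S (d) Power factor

Step 1 — Angular frequency: ω = 2π·f = 2π·50 = 314.2 rad/s.
Step 2 — Component impedances:
  R1: Z = R = 283 Ω
  R2: Z = R = 20 Ω
  L: Z = jωL = j·314.2·0.01 = 0 + j3.142 Ω
Step 3 — Parallel branch: R2 || L = 1/(1/R2 + 1/L) = 0.4816 + j3.066 Ω.
Step 4 — Series with R1: Z_total = R1 + (R2 || L) = 283.5 + j3.066 Ω = 283.5∠0.6° Ω.
Step 5 — Source phasor: V = 48∠34.6° V = 39.51 + j27.26 V.
Step 6 — Current: I = V / Z = 0.1404 + j0.09463 A = 0.1693∠34.0° A.
Step 7 — Complex power: S = V·I* = 8.127 + j0.08789 VA.
Step 8 — Real power: P = Re(S) = 8.127 W.
Step 9 — Reactive power: Q = Im(S) = 0.08789 VAR.
Step 10 — Apparent power: |S| = 8.127 VA.
Step 11 — Power factor: PF = P/|S| = 0.9999 (lagging).

(a) P = 8.127 W  (b) Q = 0.08789 VAR  (c) S = 8.127 VA  (d) PF = 0.9999 (lagging)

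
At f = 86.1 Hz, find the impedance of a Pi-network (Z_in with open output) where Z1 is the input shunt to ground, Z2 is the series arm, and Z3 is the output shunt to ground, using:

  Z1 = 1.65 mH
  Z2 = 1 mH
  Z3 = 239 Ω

Step 1 — Angular frequency: ω = 2π·f = 2π·86.1 = 541 rad/s.
Step 2 — Component impedances:
  Z1: Z = jωL = j·541·0.00165 = 0 + j0.8926 Ω
  Z2: Z = jωL = j·541·0.001 = 0 + j0.541 Ω
  Z3: Z = R = 239 Ω
Step 3 — With open output, the series arm Z2 and the output shunt Z3 appear in series to ground: Z2 + Z3 = 239 + j0.541 Ω.
Step 4 — Parallel with input shunt Z1: Z_in = Z1 || (Z2 + Z3) = 0.003334 + j0.8926 Ω = 0.8926∠89.8° Ω.

Z = 0.003334 + j0.8926 Ω = 0.8926∠89.8° Ω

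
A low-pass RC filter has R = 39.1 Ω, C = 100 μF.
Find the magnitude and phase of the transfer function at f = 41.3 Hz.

Step 1 — Angular frequency: ω = 2π·41.3 = 259.5 rad/s.
Step 2 — Transfer function: H(jω) = 1/(1 + jωRC).
Step 3 — Denominator: 1 + jωRC = 1 + j·259.5·39.1·0.0001 = 1 + j1.015.
Step 4 — H = 0.4927 - j0.4999.
Step 5 — Magnitude: |H| = 0.702 (-3.1 dB); phase: φ = -45.4°.

|H| = 0.702 (-3.1 dB), φ = -45.4°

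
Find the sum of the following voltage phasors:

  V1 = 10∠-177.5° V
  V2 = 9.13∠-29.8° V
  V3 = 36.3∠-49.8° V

Step 1 — Convert each phasor to rectangular form:
  V1 = 10·(cos(-177.5°) + j·sin(-177.5°)) = -9.99 - j0.4362 V
  V2 = 9.13·(cos(-29.8°) + j·sin(-29.8°)) = 7.923 - j4.537 V
  V3 = 36.3·(cos(-49.8°) + j·sin(-49.8°)) = 23.43 - j27.73 V
Step 2 — Sum components: V_total = 21.36 - j32.7 V.
Step 3 — Convert to polar: |V_total| = 39.06 V, ∠V_total = -56.8°.

V_total = 39.06∠-56.8° V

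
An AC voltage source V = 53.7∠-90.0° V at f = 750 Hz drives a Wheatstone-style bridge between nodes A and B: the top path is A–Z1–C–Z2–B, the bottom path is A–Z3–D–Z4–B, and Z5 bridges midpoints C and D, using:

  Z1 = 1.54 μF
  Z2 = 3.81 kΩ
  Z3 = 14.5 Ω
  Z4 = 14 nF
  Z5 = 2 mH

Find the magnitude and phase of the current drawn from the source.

Step 1 — Angular frequency: ω = 2π·f = 2π·750 = 4712 rad/s.
Step 2 — Component impedances:
  Z1: Z = 1/(jωC) = -j/(ω·C) = 0 - j137.8 Ω
  Z2: Z = R = 3810 Ω
  Z3: Z = R = 14.5 Ω
  Z4: Z = 1/(jωC) = -j/(ω·C) = 0 - j1.516e+04 Ω
  Z5: Z = jωL = j·4712·0.002 = 0 + j9.425 Ω
Step 3 — Bridge requires nodal analysis (the Z5 bridge couples midpoints C and D, so the two paths cannot be reduced to a simple series/parallel combination). Setting node B to ground and injecting 1 A at node A, the 3-node admittance system at A, C, D solves to V_A = Z_AB = 3604 - j894.8 Ω = 3714∠-13.9° Ω.
Step 4 — Source phasor: V = 53.7∠-90.0° V = 0 - j53.7 V.
Step 5 — Ohm's law: I = V / Z_total = (0 - j53.7) / (3604 - j894.8) = 0.003484 - j0.01403 A.
Step 6 — Convert to polar: |I| = 0.01446 A, ∠I = -76.1°.

I = 0.01446∠-76.1° A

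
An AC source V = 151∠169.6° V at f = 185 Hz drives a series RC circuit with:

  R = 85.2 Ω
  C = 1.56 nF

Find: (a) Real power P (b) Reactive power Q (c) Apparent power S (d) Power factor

Step 1 — Angular frequency: ω = 2π·f = 2π·185 = 1162 rad/s.
Step 2 — Component impedances:
  R: Z = R = 85.2 Ω
  C: Z = 1/(jωC) = -j/(ω·C) = 0 - j5.515e+05 Ω
Step 3 — Series combination: Z_total = R + C = 85.2 - j5.515e+05 Ω = 5.515e+05∠-90.0° Ω.
Step 4 — Source phasor: V = 151∠169.6° V = -148.5 + j27.26 V.
Step 5 — Current: I = V / Z = -4.947e-05 - j0.0002693 A = 0.0002738∠-100.4° A.
Step 6 — Complex power: S = V·I* = 6.388e-06 - j0.04135 VA.
Step 7 — Real power: P = Re(S) = 6.388e-06 W.
Step 8 — Reactive power: Q = Im(S) = -0.04135 VAR.
Step 9 — Apparent power: |S| = 0.04135 VA.
Step 10 — Power factor: PF = P/|S| = 0.0001545 (leading).

(a) P = 6.388e-06 W  (b) Q = -0.04135 VAR  (c) S = 0.04135 VA  (d) PF = 0.0001545 (leading)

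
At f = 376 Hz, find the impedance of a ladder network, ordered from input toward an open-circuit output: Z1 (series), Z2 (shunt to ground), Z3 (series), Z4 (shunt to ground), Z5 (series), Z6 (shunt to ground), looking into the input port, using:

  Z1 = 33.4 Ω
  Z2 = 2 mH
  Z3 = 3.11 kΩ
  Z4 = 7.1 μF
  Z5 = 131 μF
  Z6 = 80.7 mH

Step 1 — Angular frequency: ω = 2π·f = 2π·376 = 2362 rad/s.
Step 2 — Component impedances:
  Z1: Z = R = 33.4 Ω
  Z2: Z = jωL = j·2362·0.002 = 0 + j4.725 Ω
  Z3: Z = R = 3110 Ω
  Z4: Z = 1/(jωC) = -j/(ω·C) = 0 - j59.62 Ω
  Z5: Z = 1/(jωC) = -j/(ω·C) = 0 - j3.231 Ω
  Z6: Z = jωL = j·2362·0.0807 = 0 + j190.7 Ω
Step 3 — Ladder network (open output): work backward from the far end, alternating series and parallel combinations. Z_in = 33.41 + j4.725 Ω = 33.74∠8.1° Ω.

Z = 33.41 + j4.725 Ω = 33.74∠8.1° Ω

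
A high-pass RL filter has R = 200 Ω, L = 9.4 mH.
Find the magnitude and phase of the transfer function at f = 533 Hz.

Step 1 — Angular frequency: ω = 2π·533 = 3349 rad/s.
Step 2 — Transfer function: H(jω) = jωL/(R + jωL).
Step 3 — Numerator jωL = j·31.48; denominator R + jωL = 200 + j31.48.
Step 4 — H = 0.02418 + j0.1536.
Step 5 — Magnitude: |H| = 0.1555 (-16.2 dB); phase: φ = 81.1°.

|H| = 0.1555 (-16.2 dB), φ = 81.1°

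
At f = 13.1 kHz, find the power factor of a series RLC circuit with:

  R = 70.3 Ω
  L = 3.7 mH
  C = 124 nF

Step 1 — Angular frequency: ω = 2π·f = 2π·1.31e+04 = 8.231e+04 rad/s.
Step 2 — Component impedances:
  R: Z = R = 70.3 Ω
  L: Z = jωL = j·8.231e+04·0.0037 = 0 + j304.5 Ω
  C: Z = 1/(jωC) = -j/(ω·C) = 0 - j97.98 Ω
Step 3 — Series combination: Z_total = R + L + C = 70.3 + j206.6 Ω = 218.2∠71.2° Ω.
Step 4 — Power factor: PF = cos(φ) = Re(Z)/|Z| = 70.3/218.2 = 0.3222.
Step 5 — Type: Im(Z) = 206.6 ⇒ lagging (phase φ = 71.2°).

PF = 0.3222 (lagging, φ = 71.2°)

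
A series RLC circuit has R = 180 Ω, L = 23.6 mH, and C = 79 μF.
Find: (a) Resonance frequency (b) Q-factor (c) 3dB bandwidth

Step 1 — Resonance: ω₀ = 1/√(LC) = 1/√(0.0236·7.9e-05) = 732.4 rad/s.
Step 2 — f₀ = ω₀/(2π) = 116.6 Hz.
Step 3 — Series Q: Q = ω₀L/R = 732.4·0.0236/180 = 0.09602.
Step 4 — Bandwidth: Δω = ω₀/Q = 7627 rad/s; BW = Δω/(2π) = 1214 Hz.

(a) f₀ = 116.6 Hz  (b) Q = 0.09602  (c) BW = 1214 Hz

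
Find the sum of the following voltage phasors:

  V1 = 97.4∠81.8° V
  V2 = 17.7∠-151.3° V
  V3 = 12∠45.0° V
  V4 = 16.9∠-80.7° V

Step 1 — Convert each phasor to rectangular form:
  V1 = 97.4·(cos(81.8°) + j·sin(81.8°)) = 13.89 + j96.4 V
  V2 = 17.7·(cos(-151.3°) + j·sin(-151.3°)) = -15.53 - j8.5 V
  V3 = 12·(cos(45.0°) + j·sin(45.0°)) = 8.485 + j8.485 V
  V4 = 16.9·(cos(-80.7°) + j·sin(-80.7°)) = 2.731 - j16.68 V
Step 2 — Sum components: V_total = 9.583 + j79.71 V.
Step 3 — Convert to polar: |V_total| = 80.29 V, ∠V_total = 83.1°.

V_total = 80.29∠83.1° V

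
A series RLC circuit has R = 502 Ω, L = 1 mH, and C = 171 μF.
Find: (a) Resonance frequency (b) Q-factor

Step 1 — Resonance condition Im(Z)=0 gives ω₀ = 1/√(LC).
Step 2 — ω₀ = 1/√(0.001·0.000171) = 2418 rad/s.
Step 3 — f₀ = ω₀/(2π) = 384.9 Hz.
Step 4 — Series Q: Q = ω₀L/R = 2418·0.001/502 = 0.004817.

(a) f₀ = 384.9 Hz  (b) Q = 0.004817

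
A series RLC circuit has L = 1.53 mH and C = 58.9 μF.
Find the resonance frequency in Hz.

Step 1 — Resonance condition Im(Z)=0 gives ω₀ = 1/√(LC).
Step 2 — ω₀ = 1/√(0.00153·5.89e-05) = 3331 rad/s.
Step 3 — f₀ = ω₀/(2π) = 530.2 Hz.

f₀ = 530.2 Hz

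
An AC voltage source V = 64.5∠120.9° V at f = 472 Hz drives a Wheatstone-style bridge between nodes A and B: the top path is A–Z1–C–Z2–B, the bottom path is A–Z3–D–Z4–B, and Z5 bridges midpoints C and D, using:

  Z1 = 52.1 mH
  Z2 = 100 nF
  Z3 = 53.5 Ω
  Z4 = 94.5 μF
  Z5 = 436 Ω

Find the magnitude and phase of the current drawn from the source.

Step 1 — Angular frequency: ω = 2π·f = 2π·472 = 2966 rad/s.
Step 2 — Component impedances:
  Z1: Z = jωL = j·2966·0.0521 = 0 + j154.5 Ω
  Z2: Z = 1/(jωC) = -j/(ω·C) = 0 - j3372 Ω
  Z3: Z = R = 53.5 Ω
  Z4: Z = 1/(jωC) = -j/(ω·C) = 0 - j3.568 Ω
  Z5: Z = R = 436 Ω
Step 3 — Bridge requires nodal analysis (the Z5 bridge couples midpoints C and D, so the two paths cannot be reduced to a simple series/parallel combination). Setting node B to ground and injecting 1 A at node A, the 3-node admittance system at A, C, D solves to V_A = Z_AB = 47.71 - j2.362 Ω = 47.77∠-2.8° Ω.
Step 4 — Source phasor: V = 64.5∠120.9° V = -33.12 + j55.35 V.
Step 5 — Ohm's law: I = V / Z_total = (-33.12 + j55.35) / (47.71 - j2.362) = -0.7498 + j1.123 A.
Step 6 — Convert to polar: |I| = 1.35 A, ∠I = 123.7°.

I = 1.35∠123.7° A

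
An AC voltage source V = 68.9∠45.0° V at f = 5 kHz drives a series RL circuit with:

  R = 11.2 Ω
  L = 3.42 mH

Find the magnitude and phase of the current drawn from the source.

Step 1 — Angular frequency: ω = 2π·f = 2π·5000 = 3.142e+04 rad/s.
Step 2 — Component impedances:
  R: Z = R = 11.2 Ω
  L: Z = jωL = j·3.142e+04·0.00342 = 0 + j107.4 Ω
Step 3 — Series combination: Z_total = R + L = 11.2 + j107.4 Ω = 108∠84.0° Ω.
Step 4 — Source phasor: V = 68.9∠45.0° V = 48.72 + j48.72 V.
Step 5 — Ohm's law: I = V / Z_total = (48.72 + j48.72) / (11.2 + j107.4) = 0.4953 - j0.4018 A.
Step 6 — Convert to polar: |I| = 0.6378 A, ∠I = -39.0°.

I = 0.6378∠-39.0° A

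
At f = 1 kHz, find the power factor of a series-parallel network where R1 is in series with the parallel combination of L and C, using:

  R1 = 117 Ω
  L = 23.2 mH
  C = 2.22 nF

Step 1 — Angular frequency: ω = 2π·f = 2π·1000 = 6283 rad/s.
Step 2 — Component impedances:
  R1: Z = R = 117 Ω
  L: Z = jωL = j·6283·0.0232 = 0 + j145.8 Ω
  C: Z = 1/(jωC) = -j/(ω·C) = 0 - j7.169e+04 Ω
Step 3 — Parallel branch: L || C = 1/(1/L + 1/C) = 0 + j146.1 Ω.
Step 4 — Series with R1: Z_total = R1 + (L || C) = 117 + j146.1 Ω = 187.1∠51.3° Ω.
Step 5 — Power factor: PF = cos(φ) = Re(Z)/|Z| = 117/187.15 = 0.6252.
Step 6 — Type: Im(Z) = 146.1 ⇒ lagging (phase φ = 51.3°).

PF = 0.6252 (lagging, φ = 51.3°)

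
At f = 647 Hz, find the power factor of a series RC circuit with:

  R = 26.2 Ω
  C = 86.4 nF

Step 1 — Angular frequency: ω = 2π·f = 2π·647 = 4065 rad/s.
Step 2 — Component impedances:
  R: Z = R = 26.2 Ω
  C: Z = 1/(jωC) = -j/(ω·C) = 0 - j2847 Ω
Step 3 — Series combination: Z_total = R + C = 26.2 - j2847 Ω = 2847∠-89.5° Ω.
Step 4 — Power factor: PF = cos(φ) = Re(Z)/|Z| = 26.2/2847.2 = 0.009202.
Step 5 — Type: Im(Z) = -2847 ⇒ leading (phase φ = -89.5°).

PF = 0.009202 (leading, φ = -89.5°)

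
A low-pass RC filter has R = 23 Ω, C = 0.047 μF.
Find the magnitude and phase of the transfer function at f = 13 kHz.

Step 1 — Angular frequency: ω = 2π·1.3e+04 = 8.168e+04 rad/s.
Step 2 — Transfer function: H(jω) = 1/(1 + jωRC).
Step 3 — Denominator: 1 + jωRC = 1 + j·8.168e+04·23·4.7e-08 = 1 + j0.0883.
Step 4 — H = 0.9923 - j0.08761.
Step 5 — Magnitude: |H| = 0.9961 (-0.0 dB); phase: φ = -5.0°.

|H| = 0.9961 (-0.0 dB), φ = -5.0°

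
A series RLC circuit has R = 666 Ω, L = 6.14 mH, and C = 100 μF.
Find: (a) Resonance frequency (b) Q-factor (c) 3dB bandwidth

Step 1 — Resonance: ω₀ = 1/√(LC) = 1/√(0.00614·0.0001) = 1276 rad/s.
Step 2 — f₀ = ω₀/(2π) = 203.1 Hz.
Step 3 — Series Q: Q = ω₀L/R = 1276·0.00614/666 = 0.01177.
Step 4 — Bandwidth: Δω = ω₀/Q = 1.085e+05 rad/s; BW = Δω/(2π) = 1.726e+04 Hz.

(a) f₀ = 203.1 Hz  (b) Q = 0.01177  (c) BW = 1.726e+04 Hz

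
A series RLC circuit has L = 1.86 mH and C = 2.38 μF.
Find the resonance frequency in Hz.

Step 1 — Resonance condition Im(Z)=0 gives ω₀ = 1/√(LC).
Step 2 — ω₀ = 1/√(0.00186·2.38e-06) = 1.503e+04 rad/s.
Step 3 — f₀ = ω₀/(2π) = 2392 Hz.

f₀ = 2392 Hz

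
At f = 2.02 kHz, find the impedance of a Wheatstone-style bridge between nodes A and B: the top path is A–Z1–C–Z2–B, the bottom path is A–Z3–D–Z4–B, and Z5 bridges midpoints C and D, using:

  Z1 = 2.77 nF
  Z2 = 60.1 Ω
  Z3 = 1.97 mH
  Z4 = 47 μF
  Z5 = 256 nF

Step 1 — Angular frequency: ω = 2π·f = 2π·2020 = 1.269e+04 rad/s.
Step 2 — Component impedances:
  Z1: Z = 1/(jωC) = -j/(ω·C) = 0 - j2.844e+04 Ω
  Z2: Z = R = 60.1 Ω
  Z3: Z = jωL = j·1.269e+04·0.00197 = 0 + j25 Ω
  Z4: Z = 1/(jωC) = -j/(ω·C) = 0 - j1.676 Ω
  Z5: Z = 1/(jωC) = -j/(ω·C) = 0 - j307.8 Ω
Step 3 — Bridge requires nodal analysis (the Z5 bridge couples midpoints C and D, so the two paths cannot be reduced to a simple series/parallel combination). Setting node B to ground and injecting 1 A at node A, the 3-node admittance system at A, C, D solves to V_A = Z_AB = 0.001225 + j23.35 Ω = 23.35∠90.0° Ω.

Z = 0.001225 + j23.35 Ω = 23.35∠90.0° Ω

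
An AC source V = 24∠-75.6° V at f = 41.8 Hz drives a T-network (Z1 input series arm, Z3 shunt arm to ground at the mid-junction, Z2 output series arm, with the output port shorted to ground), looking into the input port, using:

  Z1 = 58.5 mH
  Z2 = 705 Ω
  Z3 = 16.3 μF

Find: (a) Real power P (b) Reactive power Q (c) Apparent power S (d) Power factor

Step 1 — Angular frequency: ω = 2π·f = 2π·41.8 = 262.6 rad/s.
Step 2 — Component impedances:
  Z1: Z = jωL = j·262.6·0.0585 = 0 + j15.36 Ω
  Z2: Z = R = 705 Ω
  Z3: Z = 1/(jωC) = -j/(ω·C) = 0 - j233.6 Ω
Step 3 — With the output port shorted to ground, the output series arm Z2 runs from the junction to ground; the shunt arm Z3 also runs from the junction to ground. They appear in parallel: Z3 || Z2 = 69.74 - j210.5 Ω.
Step 4 — Series with input arm Z1: Z_in = Z1 + (Z3 || Z2) = 69.74 - j195.1 Ω = 207.2∠-70.3° Ω.
Step 5 — Source phasor: V = 24∠-75.6° V = 5.969 - j23.25 V.
Step 6 — Current: I = V / Z = 0.1153 - j0.01063 A = 0.1158∠-5.3° A.
Step 7 — Complex power: S = V·I* = 0.9356 - j2.618 VA.
Step 8 — Real power: P = Re(S) = 0.9356 W.
Step 9 — Reactive power: Q = Im(S) = -2.618 VAR.
Step 10 — Apparent power: |S| = 2.78 VA.
Step 11 — Power factor: PF = P/|S| = 0.3366 (leading).

(a) P = 0.9356 W  (b) Q = -2.618 VAR  (c) S = 2.78 VA  (d) PF = 0.3366 (leading)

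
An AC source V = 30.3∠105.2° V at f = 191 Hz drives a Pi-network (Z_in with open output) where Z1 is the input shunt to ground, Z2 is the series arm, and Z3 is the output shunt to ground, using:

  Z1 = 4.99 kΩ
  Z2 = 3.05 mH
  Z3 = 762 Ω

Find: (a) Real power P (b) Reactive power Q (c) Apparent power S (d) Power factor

Step 1 — Angular frequency: ω = 2π·f = 2π·191 = 1200 rad/s.
Step 2 — Component impedances:
  Z1: Z = R = 4990 Ω
  Z2: Z = jωL = j·1200·0.00305 = 0 + j3.66 Ω
  Z3: Z = R = 762 Ω
Step 3 — With open output, the series arm Z2 and the output shunt Z3 appear in series to ground: Z2 + Z3 = 762 + j3.66 Ω.
Step 4 — Parallel with input shunt Z1: Z_in = Z1 || (Z2 + Z3) = 661.1 + j2.755 Ω = 661.1∠0.2° Ω.
Step 5 — Source phasor: V = 30.3∠105.2° V = -7.944 + j29.24 V.
Step 6 — Current: I = V / Z = -0.01183 + j0.04428 A = 0.04584∠105.0° A.
Step 7 — Complex power: S = V·I* = 1.389 + j0.005787 VA.
Step 8 — Real power: P = Re(S) = 1.389 W.
Step 9 — Reactive power: Q = Im(S) = 0.005787 VAR.
Step 10 — Apparent power: |S| = 1.389 VA.
Step 11 — Power factor: PF = P/|S| = 1 (lagging).

(a) P = 1.389 W  (b) Q = 0.005787 VAR  (c) S = 1.389 VA  (d) PF = 1 (lagging)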